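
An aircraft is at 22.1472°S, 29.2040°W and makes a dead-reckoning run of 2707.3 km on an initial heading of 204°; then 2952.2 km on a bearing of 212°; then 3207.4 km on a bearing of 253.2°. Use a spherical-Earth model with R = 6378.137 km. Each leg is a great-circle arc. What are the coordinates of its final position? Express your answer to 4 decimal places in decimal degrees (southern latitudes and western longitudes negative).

latitude -57.6575°, longitude -133.8580°

Apply the spherical direct solution leg by leg, carrying full precision between legs.
Leg 1: from (-22.1472°, -29.2040°), δ = 2707.3/6378.137 = 0.424466 rad, θ = 204° → φ = -43.7889°, λ = -42.6212°.
Leg 2: from (-43.7889°, -42.6212°), δ = 2952.2/6378.137 = 0.462862 rad, θ = 212° → φ = -63.1947°, λ = -74.2686°.
Leg 3: from (-63.1947°, -74.2686°), δ = 3207.4/6378.137 = 0.502874 rad, θ = 253.2° → φ = -57.6575°, λ = -133.8580°.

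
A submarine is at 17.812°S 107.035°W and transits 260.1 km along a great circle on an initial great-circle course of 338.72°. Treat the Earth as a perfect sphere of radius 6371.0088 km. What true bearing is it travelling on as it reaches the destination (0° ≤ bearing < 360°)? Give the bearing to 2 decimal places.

final bearing 338.97°

Angular distance δ = d/R = 260.1 / 6371.0088 = 0.040826 rad.
Start latitude φ₁ = -0.310878 rad; initial bearing θ = 5.911779 rad.
Applying the spherical law of cosines for sides, sin φ₂ = sin φ₁ cos δ + cos φ₁ sin δ cos θ = -0.269431, so φ₂ = -15.630°.
Δλ = atan2( sin θ sin δ cos φ₁ , cos δ − sin φ₁ sin φ₂ ) = atan2(-0.014103, 0.916749) = -0.015382 rad = -0.881°.
Hence λ₂ = -107.035° + -0.881° = -107.916°.
The forward bearing on arrival equals the back-azimuth from the destination plus 180°.
Back-azimuth from P₂ (-15.63°, -107.92°) to P₁ (-17.81°, -107.03°), with Δλ' = λ₁ − λ₂ = 0.88°: atan2( sin Δλ' cos φ₁ , cos φ₂ sin φ₁ − sin φ₂ cos φ₁ cos Δλ' ) = 158.97°.
Final bearing = (158.97° + 180°) mod 360° = 338.97°.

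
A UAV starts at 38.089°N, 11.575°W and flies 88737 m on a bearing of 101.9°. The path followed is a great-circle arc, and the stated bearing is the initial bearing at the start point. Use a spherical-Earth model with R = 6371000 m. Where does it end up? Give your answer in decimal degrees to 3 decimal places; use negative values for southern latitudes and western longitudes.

δ = 88737/6371000 = 0.013928 rad (0.7980°).
Start latitude φ₁ = 0.664778 rad; initial bearing θ = 1.778491 rad.
Destination latitude: φ₂ = arcsin( sin φ₁ cos δ + cos φ₁ sin δ cos θ ) = arcsin(0.614565) = 37.920°.
Then Δλ = atan2(0.010726, 0.620787) = 0.017277 rad, from sin θ sin δ cos φ₁ over cos δ − sin φ₁ sin φ₂.
λ₂ = λ₁ + Δλ = -10.585°.

latitude 37.920°, longitude -10.585°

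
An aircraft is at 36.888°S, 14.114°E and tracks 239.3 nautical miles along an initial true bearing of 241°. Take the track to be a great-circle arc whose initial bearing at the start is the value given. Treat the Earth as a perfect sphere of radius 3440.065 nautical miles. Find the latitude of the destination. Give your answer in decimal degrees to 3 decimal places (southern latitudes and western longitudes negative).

latitude -38.737°

Angular distance δ = d/R = 239.3 / 3440.065 = 0.069563 rad.
Start latitude φ₁ = -0.643817 rad; initial bearing θ = 4.206243 rad.
Applying the spherical law of cosines for sides, sin φ₂ = sin φ₁ cos δ + cos φ₁ sin δ cos θ = -0.625753, so φ₂ = -38.737°.
Δλ = atan2( sin θ sin δ cos φ₁ , cos δ − sin φ₁ sin φ₂ ) = atan2(-0.048622, 0.621972) = -0.078015 rad = -4.470°.
λ₂ = λ₁ + Δλ = 9.644°.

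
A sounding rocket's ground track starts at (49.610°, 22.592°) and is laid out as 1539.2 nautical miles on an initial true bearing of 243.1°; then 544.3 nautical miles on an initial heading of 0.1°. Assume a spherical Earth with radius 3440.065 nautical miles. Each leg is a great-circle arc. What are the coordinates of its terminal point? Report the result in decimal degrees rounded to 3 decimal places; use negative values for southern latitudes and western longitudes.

Apply the spherical direct solution leg by leg, carrying full precision between legs.
Leg 1: from (49.610°, 22.592°), δ = 1539.2/3440.065 = 0.447433 rad, θ = 243.1° → φ = 34.044°, λ = -5.160°.
Leg 2: from (34.044°, -5.160°), δ = 544.3/3440.065 = 0.158224 rad, θ = 0.1° → φ = 43.110°, λ = -5.139°.

latitude 43.110°, longitude -5.139°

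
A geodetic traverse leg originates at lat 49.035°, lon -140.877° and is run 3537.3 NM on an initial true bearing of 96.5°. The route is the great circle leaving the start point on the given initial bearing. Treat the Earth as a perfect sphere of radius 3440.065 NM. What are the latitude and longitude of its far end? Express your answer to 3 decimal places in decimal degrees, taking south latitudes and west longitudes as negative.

δ = 3537.3/3440.065 = 1.028265 rad (58.9153°).
Converting: φ₁ = 0.855822 rad, θ = 1.684243 rad.
sin φ₂ = sin φ₁ cos δ + cos φ₁ sin δ cos θ = (0.755110)(0.516305) + (0.655598)(0.856405)(-0.113203) = 0.326308
φ₂ = asin(0.326308) = 0.332396 rad = 19.045°.
Δλ = atan2( sin θ sin δ cos φ₁ , cos δ − sin φ₁ sin φ₂ ) = atan2(0.557848, 0.269906) = 1.120164 rad = 64.181°.
Hence λ₂ = -140.877° + 64.181° = -76.696°.

latitude 19.045°, longitude -76.696°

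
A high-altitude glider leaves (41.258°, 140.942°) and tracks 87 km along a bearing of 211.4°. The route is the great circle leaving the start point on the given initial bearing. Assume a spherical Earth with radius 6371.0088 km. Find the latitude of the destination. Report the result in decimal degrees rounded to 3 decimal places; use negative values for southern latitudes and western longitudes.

Central angle δ = d/R = 0.013656 rad.
Start latitude φ₁ = 0.720088 rad; initial bearing θ = 3.689626 rad.
sin φ₂ = sin φ₁ cos δ + cos φ₁ sin δ cos θ = (0.659451)(0.999907) + (0.751748)(0.013655)(-0.853551) = 0.650627
φ₂ = asin(0.650627) = 0.708410 rad = 40.589°.
For the longitude increment, Δλ = atan2( sin θ sin δ cos φ₁, cos δ − sin φ₁ sin φ₂ ) = atan2(-0.005348, 0.570850) = -0.537°.
λ₂ = 140.942° + -0.537° = 140.405°.

latitude 40.589°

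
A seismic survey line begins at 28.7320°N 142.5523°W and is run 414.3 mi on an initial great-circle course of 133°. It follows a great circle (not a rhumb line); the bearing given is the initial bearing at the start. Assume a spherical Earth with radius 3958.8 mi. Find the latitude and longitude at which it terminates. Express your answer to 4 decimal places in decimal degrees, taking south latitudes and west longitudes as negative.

δ = 414.3/3958.8 = 0.104653 rad (5.9962°).
With φ₁ = 28.7320° = 0.501468 rad and θ = 133° = 2.321288 rad:
Destination latitude: φ₂ = arcsin( sin φ₁ cos δ + cos φ₁ sin δ cos θ ) = arcsin(0.415612) = 24.5579°.
For the longitude increment, Δλ = atan2( sin θ sin δ cos φ₁, cos δ − sin φ₁ sin φ₂ ) = atan2(0.066992, 0.794739) = 4.8183°.
Hence λ₂ = -142.5523° + 4.8183° = -137.7340°.

latitude 24.5579°, longitude -137.7340°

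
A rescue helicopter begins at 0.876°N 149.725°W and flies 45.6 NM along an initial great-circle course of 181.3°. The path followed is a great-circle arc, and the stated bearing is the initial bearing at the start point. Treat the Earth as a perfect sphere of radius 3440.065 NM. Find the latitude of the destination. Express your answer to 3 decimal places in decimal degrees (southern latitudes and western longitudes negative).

latitude 0.117°

δ = 45.6/3440.065 = 0.013256 rad (0.7595°).
Start latitude φ₁ = 0.015289 rad; initial bearing θ = 3.164282 rad.
Applying the spherical law of cosines for sides, sin φ₂ = sin φ₁ cos δ + cos φ₁ sin δ cos θ = 0.002037, so φ₂ = 0.117°.
Then Δλ = atan2(-0.000301, 0.999881) = -0.000301 rad, from sin θ sin δ cos φ₁ over cos δ − sin φ₁ sin φ₂.
λ₂ = -149.725° + -0.017° = -149.742°.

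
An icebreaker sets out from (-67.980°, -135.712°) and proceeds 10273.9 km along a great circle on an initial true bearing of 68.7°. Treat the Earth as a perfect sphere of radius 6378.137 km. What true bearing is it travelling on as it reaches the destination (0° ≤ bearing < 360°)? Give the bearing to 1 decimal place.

The arc subtends δ = 10273.9/6378.137 = 1.610800 rad at the centre.
Start latitude φ₁ = -1.186475 rad; initial bearing θ = 1.199041 rad.
sin φ₂ = sin φ₁ cos δ + cos φ₁ sin δ cos θ = (-0.927053)(-0.039993) + (0.374930)(0.999200)(0.363251) = 0.173160
φ₂ = asin(0.173160) = 0.174037 rad = 9.972°.
Δλ = atan2( sin θ sin δ cos φ₁ , cos δ − sin φ₁ sin φ₂ ) = atan2(0.349040, 0.120536) = 1.238282 rad = 70.948°.
λ₂ = λ₁ + Δλ = -64.764°.
The forward bearing on arrival equals the back-azimuth from the destination plus 180°.
Back-azimuth from P₂ (10.0°, -64.8°) to P₁ (-68.0°, -135.7°), with Δλ' = λ₁ − λ₂ = -70.9°: atan2( sin Δλ' cos φ₁ , cos φ₂ sin φ₁ − sin φ₂ cos φ₁ cos Δλ' ) = 200.8°.
Final bearing = (200.8° + 180°) mod 360° = 20.8°.

final bearing 20.8°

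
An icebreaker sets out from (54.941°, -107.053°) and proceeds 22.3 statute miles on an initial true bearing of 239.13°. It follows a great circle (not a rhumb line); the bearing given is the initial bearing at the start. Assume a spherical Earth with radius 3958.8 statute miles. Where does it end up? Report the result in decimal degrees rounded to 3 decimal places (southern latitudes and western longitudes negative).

Angular distance δ = d/R = 22.3 / 3958.8 = 0.005633 rad.
Start latitude φ₁ = 0.958901 rad; initial bearing θ = 4.173606 rad.
Applying the spherical law of cosines for sides, sin φ₂ = sin φ₁ cos δ + cos φ₁ sin δ cos θ = 0.816888, so φ₂ = 54.774°.
Δλ = atan2( sin θ sin δ cos φ₁ , cos δ − sin φ₁ sin φ₂ ) = atan2(-0.002777, 0.331312) = -0.008383 rad = -0.480°.
λ₂ = -107.053° + -0.480° = -107.533°.

latitude 54.774°, longitude -107.533°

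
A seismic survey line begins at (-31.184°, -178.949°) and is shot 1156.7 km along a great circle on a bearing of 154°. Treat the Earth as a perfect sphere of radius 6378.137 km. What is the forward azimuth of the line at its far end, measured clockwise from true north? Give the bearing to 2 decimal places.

The arc subtends δ = 1156.7/6378.137 = 0.181354 rad at the centre.
With φ₁ = -31.184° = -0.544263 rad and θ = 154° = 2.687807 rad:
Destination latitude: φ₂ = arcsin( sin φ₁ cos δ + cos φ₁ sin δ cos θ ) = arcsin(-0.647981) = -40.390°.
Δλ = atan2( sin θ sin δ cos φ₁ , cos δ − sin φ₁ sin φ₂ ) = atan2(0.067641, 0.648083) = 0.103994 rad = 5.958°.
λ₂ = λ₁ + Δλ = -172.991°.
The forward bearing on arrival equals the back-azimuth from the destination plus 180°.
Back-azimuth from P₂ (-40.39°, -172.99°) to P₁ (-31.18°, -178.95°), with Δλ' = λ₁ − λ₂ = -5.96°: atan2( sin Δλ' cos φ₁ , cos φ₂ sin φ₁ − sin φ₂ cos φ₁ cos Δλ' ) = 330.50°.
Final bearing = (330.50° + 180°) mod 360° = 150.50°.

final bearing 150.50°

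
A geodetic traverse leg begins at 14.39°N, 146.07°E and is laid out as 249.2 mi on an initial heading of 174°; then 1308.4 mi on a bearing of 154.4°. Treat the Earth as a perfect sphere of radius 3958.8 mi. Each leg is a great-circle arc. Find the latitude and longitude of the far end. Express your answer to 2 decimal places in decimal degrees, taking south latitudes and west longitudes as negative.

latitude -6.33°, longitude 154.56°

Apply the spherical direct solution leg by leg, carrying full precision between legs.
Leg 1: from (14.39°, 146.07°), δ = 249.2/3958.8 = 0.062948 rad, θ = 174° → φ = 10.80°, λ = 146.45°.
Leg 2: from (10.80°, 146.45°), δ = 1308.4/3958.8 = 0.330504 rad, θ = 154.4° → φ = -6.33°, λ = 154.56°.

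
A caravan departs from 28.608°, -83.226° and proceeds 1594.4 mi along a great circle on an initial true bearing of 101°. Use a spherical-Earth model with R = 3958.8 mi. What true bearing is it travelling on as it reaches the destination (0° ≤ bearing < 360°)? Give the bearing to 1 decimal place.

final bearing 111.6°

Central angle δ = d/R = 0.402748 rad.
Start latitude φ₁ = 0.499304 rad; initial bearing θ = 1.762783 rad.
Applying the spherical law of cosines for sides, sin φ₂ = sin φ₁ cos δ + cos φ₁ sin δ cos θ = 0.374846, so φ₂ = 22.015°.
Δλ = atan2( sin θ sin δ cos φ₁ , cos δ − sin φ₁ sin φ₂ ) = atan2(0.337776, 0.740505) = 0.427950 rad = 24.520°.
λ₂ = λ₁ + Δλ = -58.706°.
The forward bearing on arrival equals the back-azimuth from the destination plus 180°.
Back-azimuth from P₂ (22.0°, -58.7°) to P₁ (28.6°, -83.2°), with Δλ' = λ₁ − λ₂ = -24.5°: atan2( sin Δλ' cos φ₁ , cos φ₂ sin φ₁ − sin φ₂ cos φ₁ cos Δλ' ) = 291.6°.
Final bearing = (291.6° + 180°) mod 360° = 111.6°.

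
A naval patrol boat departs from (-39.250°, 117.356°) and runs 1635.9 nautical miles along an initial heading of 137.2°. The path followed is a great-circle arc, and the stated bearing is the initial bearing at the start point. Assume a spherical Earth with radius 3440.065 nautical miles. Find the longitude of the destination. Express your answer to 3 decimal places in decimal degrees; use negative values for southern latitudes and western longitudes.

Angular distance δ = d/R = 1635.9 / 3440.065 = 0.475543 rad.
With φ₁ = -39.250° = -0.685042 rad and θ = 137.2° = 2.394592 rad:
Applying the spherical law of cosines for sides, sin φ₂ = sin φ₁ cos δ + cos φ₁ sin δ cos θ = -0.822635, so φ₂ = -55.349°.
Then Δλ = atan2(0.240885, 0.368559) = 0.578892 rad, from sin θ sin δ cos φ₁ over cos δ − sin φ₁ sin φ₂.
λ₂ = λ₁ + Δλ = 150.524°.

longitude 150.524°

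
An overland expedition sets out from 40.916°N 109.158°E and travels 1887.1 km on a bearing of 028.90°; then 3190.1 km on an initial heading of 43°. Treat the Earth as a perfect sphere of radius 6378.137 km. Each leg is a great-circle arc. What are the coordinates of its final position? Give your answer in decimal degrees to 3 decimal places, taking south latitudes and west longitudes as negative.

latitude 66.936°, longitude 179.991°

Apply the spherical direct solution leg by leg, carrying full precision between legs.
Leg 1: from (40.916°, 109.158°), δ = 1887.1/6378.137 = 0.295870 rad, θ = 28.9° → φ = 55.023°, λ = 123.388°.
Leg 2: from (55.023°, 123.388°), δ = 3190.1/6378.137 = 0.500162 rad, θ = 43° → φ = 66.936°, λ = 179.991°.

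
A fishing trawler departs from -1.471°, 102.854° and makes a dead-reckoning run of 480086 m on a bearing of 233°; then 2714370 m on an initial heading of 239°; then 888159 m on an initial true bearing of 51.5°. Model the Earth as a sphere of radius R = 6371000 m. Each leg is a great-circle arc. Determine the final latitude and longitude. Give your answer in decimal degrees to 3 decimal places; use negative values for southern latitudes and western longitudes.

latitude -11.015°, longitude 84.126°

Apply the spherical direct solution leg by leg, carrying full precision between legs.
Leg 1: from (-1.471°, 102.854°), δ = 480086/6371000 = 0.075355 rad, θ = 233° → φ = -4.065°, λ = 99.398°.
Leg 2: from (-4.065°, 99.398°), δ = 2714370/6371000 = 0.426051 rad, θ = 239° → φ = -16.074°, λ = 77.765°.
Leg 3: from (-16.074°, 77.765°), δ = 888159/6371000 = 0.139407 rad, θ = 51.5° → φ = -11.015°, λ = 84.126°.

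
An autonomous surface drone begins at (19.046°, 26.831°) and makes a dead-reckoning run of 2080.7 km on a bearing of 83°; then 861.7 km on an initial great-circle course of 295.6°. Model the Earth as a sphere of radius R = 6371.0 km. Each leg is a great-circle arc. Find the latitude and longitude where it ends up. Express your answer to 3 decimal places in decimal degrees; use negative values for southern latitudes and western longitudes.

latitude 23.424°, longitude 39.055°

Apply the spherical direct solution leg by leg, carrying full precision between legs.
Leg 1: from (19.046°, 26.831°), δ = 2080.7/6371 = 0.326589 rad, θ = 83° → φ = 20.245°, λ = 46.671°.
Leg 2: from (20.245°, 46.671°), δ = 861.7/6371 = 0.135253 rad, θ = 295.6° → φ = 23.424°, λ = 39.055°.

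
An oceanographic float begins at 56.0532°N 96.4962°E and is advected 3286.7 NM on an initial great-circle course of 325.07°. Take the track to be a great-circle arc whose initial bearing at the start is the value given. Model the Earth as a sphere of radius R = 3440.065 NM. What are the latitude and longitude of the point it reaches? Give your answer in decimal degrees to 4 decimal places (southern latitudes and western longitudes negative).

latitude 58.5082°, longitude -19.9925°

Angular distance δ = d/R = 3286.7 / 3440.065 = 0.955418 rad.
Converting: φ₁ = 0.978313 rad, θ = 5.673542 rad.
sin φ₂ = sin φ₁ cos δ + cos φ₁ sin δ cos θ = (0.829556)(0.577267) + (0.558423)(0.816555)(0.819852) = 0.852715
φ₂ = asin(0.852715) = 1.021160 rad = 58.5082°.
For the longitude increment, Δλ = atan2( sin θ sin δ cos φ₁, cos δ − sin φ₁ sin φ₂ ) = atan2(-0.261085, -0.130107) = -116.4887°.
λ₂ = 96.4962° + -116.4887° = -19.9925°.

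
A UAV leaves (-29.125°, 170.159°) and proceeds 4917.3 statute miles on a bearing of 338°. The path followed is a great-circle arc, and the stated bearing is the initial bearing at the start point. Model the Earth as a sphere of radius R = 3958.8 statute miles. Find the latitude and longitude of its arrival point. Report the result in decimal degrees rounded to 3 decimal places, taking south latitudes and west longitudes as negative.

latitude 37.552°, longitude 143.594°

Central angle δ = d/R = 1.242119 rad.
Start latitude φ₁ = -0.508327 rad; initial bearing θ = 5.899213 rad.
sin φ₂ = sin φ₁ cos δ + cos φ₁ sin δ cos θ = (-0.486717)(0.322792) + (0.873560)(0.946470)(0.927184) = 0.609486
φ₂ = asin(0.609486) = 0.655412 rad = 37.552°.
Δλ = atan2( sin θ sin δ cos φ₁ , cos δ − sin φ₁ sin φ₂ ) = atan2(-0.309724, 0.619439) = -0.463654 rad = -26.565°.
λ₂ = λ₁ + Δλ = 143.594°.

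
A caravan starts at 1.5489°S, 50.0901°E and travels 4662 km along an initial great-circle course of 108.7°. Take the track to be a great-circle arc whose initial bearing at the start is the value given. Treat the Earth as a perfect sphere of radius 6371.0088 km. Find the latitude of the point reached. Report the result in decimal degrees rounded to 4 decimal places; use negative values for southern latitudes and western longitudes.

δ = 4662/6371.0088 = 0.731752 rad (41.9263°).
With φ₁ = -1.5489° = -0.027033 rad and θ = 108.7° = 1.897173 rad:
Destination latitude: φ₂ = arcsin( sin φ₁ cos δ + cos φ₁ sin δ cos θ ) = arcsin(-0.234258) = -13.5479°.
Then Δλ = atan2(0.632670, 0.737673) = 0.708923 rad, from sin θ sin δ cos φ₁ over cos δ − sin φ₁ sin φ₂.
λ₂ = λ₁ + Δλ = 90.7084°.

latitude -13.5479°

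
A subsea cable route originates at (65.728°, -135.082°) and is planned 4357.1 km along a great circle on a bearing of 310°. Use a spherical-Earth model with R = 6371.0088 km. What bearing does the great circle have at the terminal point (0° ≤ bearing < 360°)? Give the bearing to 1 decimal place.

δ = 4357.1/6371.0088 = 0.683895 rad (39.1843°).
Start latitude φ₁ = 1.147170 rad; initial bearing θ = 5.410521 rad.
Applying the spherical law of cosines for sides, sin φ₂ = sin φ₁ cos δ + cos φ₁ sin δ cos θ = 0.873546, so φ₂ = 60.873°.
Δλ = atan2( sin θ sin δ cos φ₁ , cos δ − sin φ₁ sin φ₂ ) = atan2(-0.198957, -0.021210) = -1.677002 rad = -96.085°.
λ₂ = -135.082° + -96.085° = -231.167°, normalized to (−180°, 180°] → 128.833°.
The forward bearing on arrival equals the back-azimuth from the destination plus 180°.
Back-azimuth from P₂ (60.9°, 128.8°) to P₁ (65.7°, -135.1°), with Δλ' = λ₁ − λ₂ = -263.9°: atan2( sin Δλ' cos φ₁ , cos φ₂ sin φ₁ − sin φ₂ cos φ₁ cos Δλ' ) = 40.3°.
Final bearing = (40.3° + 180°) mod 360° = 220.3°.

final bearing 220.3°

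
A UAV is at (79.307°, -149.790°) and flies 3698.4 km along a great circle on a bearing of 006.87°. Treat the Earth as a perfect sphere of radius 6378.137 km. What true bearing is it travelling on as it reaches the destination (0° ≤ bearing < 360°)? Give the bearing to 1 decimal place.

δ = 3698.4/6378.137 = 0.579856 rad (33.2233°).
Converting: φ₁ = 1.384168 rad, θ = 0.119904 rad.
Destination latitude: φ₂ = arcsin( sin φ₁ cos δ + cos φ₁ sin δ cos θ ) = arcsin(0.922947) = 67.361°.
Δλ = atan2( sin θ sin δ cos φ₁ , cos δ − sin φ₁ sin φ₂ ) = atan2(0.012160, -0.070379) = 2.970497 rad = 170.197°.
λ₂ = -149.790° + 170.197° = 20.407°.
The forward bearing on arrival equals the back-azimuth from the destination plus 180°.
Back-azimuth from P₂ (67.4°, 20.4°) to P₁ (79.3°, -149.8°), with Δλ' = λ₁ − λ₂ = -170.2°: atan2( sin Δλ' cos φ₁ , cos φ₂ sin φ₁ − sin φ₂ cos φ₁ cos Δλ' ) = 356.7°.
Final bearing = (356.7° + 180°) mod 360° = 176.7°.

final bearing 176.7°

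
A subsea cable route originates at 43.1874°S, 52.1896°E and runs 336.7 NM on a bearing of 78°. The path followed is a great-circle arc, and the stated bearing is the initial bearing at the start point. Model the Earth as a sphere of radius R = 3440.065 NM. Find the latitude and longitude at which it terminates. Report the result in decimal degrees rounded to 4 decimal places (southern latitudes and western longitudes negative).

Angular distance δ = d/R = 336.7 / 3440.065 = 0.097876 rad.
Converting: φ₁ = -0.753762 rad, θ = 1.361357 rad.
Applying the spherical law of cosines for sides, sin φ₂ = sin φ₁ cos δ + cos φ₁ sin δ cos θ = -0.666298, so φ₂ = -41.7820°.
Then Δλ = atan2(0.069692, 0.539209) = 0.128537 rad, from sin θ sin δ cos φ₁ over cos δ − sin φ₁ sin φ₂.
λ₂ = 52.1896° + 7.3646° = 59.5542°.

latitude -41.7820°, longitude 59.5542°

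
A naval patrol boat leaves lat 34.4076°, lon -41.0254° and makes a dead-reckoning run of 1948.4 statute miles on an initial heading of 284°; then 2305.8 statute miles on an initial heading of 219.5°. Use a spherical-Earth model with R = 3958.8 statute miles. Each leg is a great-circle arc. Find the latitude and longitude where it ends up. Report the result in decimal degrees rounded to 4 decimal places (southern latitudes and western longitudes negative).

Apply the spherical direct solution leg by leg, carrying full precision between legs.
Leg 1: from (34.4076°, -41.0254°), δ = 1948.4/3958.8 = 0.492169 rad, θ = 284° → φ = 36.3221°, λ = -75.7110°.
Leg 2: from (36.3221°, -75.7110°), δ = 2305.8/3958.8 = 0.582449 rad, θ = 219.5° → φ = 8.7824°, λ = -96.4456°.

latitude 8.7824°, longitude -96.4456°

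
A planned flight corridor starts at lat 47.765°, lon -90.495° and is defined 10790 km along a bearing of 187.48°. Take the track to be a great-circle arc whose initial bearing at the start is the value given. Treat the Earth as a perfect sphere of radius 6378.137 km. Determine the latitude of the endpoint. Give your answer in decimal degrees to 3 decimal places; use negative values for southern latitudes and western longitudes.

latitude -48.668°

The arc subtends δ = 10790/6378.137 = 1.691717 rad at the centre.
Converting: φ₁ = 0.833657 rad, θ = 3.272143 rad.
Destination latitude: φ₂ = arcsin( sin φ₁ cos δ + cos φ₁ sin δ cos θ ) = arcsin(-0.750897) = -48.668°.
Then Δλ = atan2(-0.086865, 0.435334) = -0.196949 rad, from sin θ sin δ cos φ₁ over cos δ − sin φ₁ sin φ₂.
λ₂ = λ₁ + Δλ = -101.779°.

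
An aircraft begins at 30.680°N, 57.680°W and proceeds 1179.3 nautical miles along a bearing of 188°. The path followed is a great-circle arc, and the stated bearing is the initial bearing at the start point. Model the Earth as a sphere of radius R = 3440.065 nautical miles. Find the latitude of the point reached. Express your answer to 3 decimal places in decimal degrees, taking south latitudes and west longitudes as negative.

latitude 11.203°

Central angle δ = d/R = 0.342813 rad.
With φ₁ = 30.680° = 0.535467 rad and θ = 188° = 3.281219 rad:
Applying the spherical law of cosines for sides, sin φ₂ = sin φ₁ cos δ + cos φ₁ sin δ cos θ = 0.194278, so φ₂ = 11.203°.
Δλ = atan2( sin θ sin δ cos φ₁ , cos δ − sin φ₁ sin φ₂ ) = atan2(-0.040233, 0.842684) = -0.047708 rad = -2.733°.
λ₂ = -57.680° + -2.733° = -60.413°.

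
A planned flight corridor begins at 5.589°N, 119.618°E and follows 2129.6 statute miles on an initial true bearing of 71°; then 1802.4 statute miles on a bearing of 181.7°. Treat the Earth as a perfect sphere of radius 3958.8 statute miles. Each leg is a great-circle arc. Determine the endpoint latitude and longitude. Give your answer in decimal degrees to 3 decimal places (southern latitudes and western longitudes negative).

latitude -11.618°, longitude 148.875°

Apply the spherical direct solution leg by leg, carrying full precision between legs.
Leg 1: from (5.589°, 119.618°), δ = 2129.6/3958.8 = 0.537941 rad, θ = 71° → φ = 14.457°, λ = 149.638°.
Leg 2: from (14.457°, 149.638°), δ = 1802.4/3958.8 = 0.455289 rad, θ = 181.7° → φ = -11.618°, λ = 148.875°.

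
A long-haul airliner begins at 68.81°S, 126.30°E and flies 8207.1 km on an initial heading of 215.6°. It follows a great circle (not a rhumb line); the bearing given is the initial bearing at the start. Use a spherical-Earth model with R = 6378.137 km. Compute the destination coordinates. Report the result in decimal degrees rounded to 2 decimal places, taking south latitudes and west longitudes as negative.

latitude -32.92°, longitude -11.97°

Angular distance δ = d/R = 8207.1 / 6378.137 = 1.286755 rad.
Start latitude φ₁ = -1.200961 rad; initial bearing θ = 3.762930 rad.
Destination latitude: φ₂ = arcsin( sin φ₁ cos δ + cos φ₁ sin δ cos θ ) = arcsin(-0.543418) = -32.92°.
For the longitude increment, Δλ = atan2( sin θ sin δ cos φ₁, cos δ − sin φ₁ sin φ₂ ) = atan2(-0.201984, -0.226438) = -138.27°.
Hence λ₂ = 126.30° + -138.27° = -11.97°.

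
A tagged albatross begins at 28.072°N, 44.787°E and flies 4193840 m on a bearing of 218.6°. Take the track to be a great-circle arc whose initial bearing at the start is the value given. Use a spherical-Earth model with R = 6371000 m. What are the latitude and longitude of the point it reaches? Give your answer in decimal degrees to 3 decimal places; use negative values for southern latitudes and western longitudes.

The arc subtends δ = 4193840/6371000 = 0.658270 rad at the centre.
Converting: φ₁ = 0.489949 rad, θ = 3.815290 rad.
Applying the spherical law of cosines for sides, sin φ₂ = sin φ₁ cos δ + cos φ₁ sin δ cos θ = -0.049597, so φ₂ = -2.843°.
Δλ = atan2( sin θ sin δ cos φ₁ , cos δ − sin φ₁ sin φ₂ ) = atan2(-0.336759, 0.814391) = -0.392098 rad = -22.466°.
λ₂ = 44.787° + -22.466° = 22.321°.

latitude -2.843°, longitude 22.321°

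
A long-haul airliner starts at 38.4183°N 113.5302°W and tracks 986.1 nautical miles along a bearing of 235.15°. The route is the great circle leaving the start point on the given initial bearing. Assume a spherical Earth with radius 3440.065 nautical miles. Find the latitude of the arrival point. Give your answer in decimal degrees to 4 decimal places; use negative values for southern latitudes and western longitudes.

Angular distance δ = d/R = 986.1 / 3440.065 = 0.286652 rad.
Converting: φ₁ = 0.670526 rad, θ = 4.104142 rad.
sin φ₂ = sin φ₁ cos δ + cos φ₁ sin δ cos θ = (0.621398)(0.959196) + (0.783495)(0.282742)(-0.571430) = 0.469455
φ₂ = asin(0.469455) = 0.488674 rad = 27.9990°.
Then Δλ = atan2(-0.181796, 0.667477) = -0.265913 rad, from sin θ sin δ cos φ₁ over cos δ − sin φ₁ sin φ₂.
λ₂ = λ₁ + Δλ = -128.7659°.

latitude 27.9990°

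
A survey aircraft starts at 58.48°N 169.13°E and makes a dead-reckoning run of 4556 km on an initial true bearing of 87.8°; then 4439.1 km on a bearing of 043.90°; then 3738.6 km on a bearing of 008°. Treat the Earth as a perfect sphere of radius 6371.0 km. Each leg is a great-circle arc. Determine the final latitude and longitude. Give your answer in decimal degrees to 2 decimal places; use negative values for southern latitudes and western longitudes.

Apply the spherical direct solution leg by leg, carrying full precision between legs.
Leg 1: from (58.48°, 169.13°), δ = 4556/6371 = 0.715115 rad, θ = 87.8° → φ = 41.05°, λ = -130.54°.
Leg 2: from (41.05°, -130.54°), δ = 4439.1/6371 = 0.696767 rad, θ = 43.9° → φ = 58.47°, λ = -72.22°.
Leg 3: from (58.47°, -72.22°), δ = 3738.6/6371 = 0.586815 rad, θ = 8° → φ = 85.21°, λ = 40.31°.

latitude 85.21°, longitude 40.31°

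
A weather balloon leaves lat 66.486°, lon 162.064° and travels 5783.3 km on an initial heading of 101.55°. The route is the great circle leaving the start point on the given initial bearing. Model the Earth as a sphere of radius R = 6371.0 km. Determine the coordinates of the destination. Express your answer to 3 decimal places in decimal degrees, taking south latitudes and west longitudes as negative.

δ = 5783.3/6371 = 0.907754 rad (52.0105°).
Start latitude φ₁ = 1.160400 rad; initial bearing θ = 1.772382 rad.
Applying the spherical law of cosines for sides, sin φ₂ = sin φ₁ cos δ + cos φ₁ sin δ cos θ = 0.501448, so φ₂ = 30.096°.
Δλ = atan2( sin θ sin δ cos φ₁ , cos δ − sin φ₁ sin φ₂ ) = atan2(0.308073, 0.155708) = 1.102817 rad = 63.187°.
λ₂ = 162.064° + 63.187° = 225.251°, normalized to (−180°, 180°] → -134.749°.

latitude 30.096°, longitude -134.749°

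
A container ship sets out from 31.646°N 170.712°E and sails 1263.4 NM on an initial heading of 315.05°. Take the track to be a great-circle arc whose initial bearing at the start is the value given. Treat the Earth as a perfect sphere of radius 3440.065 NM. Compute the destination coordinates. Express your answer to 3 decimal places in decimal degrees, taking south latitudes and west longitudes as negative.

Central angle δ = d/R = 0.367261 rad.
Converting: φ₁ = 0.552327 rad, θ = 5.498660 rad.
Applying the spherical law of cosines for sides, sin φ₂ = sin φ₁ cos δ + cos φ₁ sin δ cos θ = 0.706011, so φ₂ = 44.911°.
Then Δλ = atan2(-0.215953, 0.562892) = -0.366331 rad, from sin θ sin δ cos φ₁ over cos δ − sin φ₁ sin φ₂.
λ₂ = λ₁ + Δλ = 149.723°.

latitude 44.911°, longitude 149.723°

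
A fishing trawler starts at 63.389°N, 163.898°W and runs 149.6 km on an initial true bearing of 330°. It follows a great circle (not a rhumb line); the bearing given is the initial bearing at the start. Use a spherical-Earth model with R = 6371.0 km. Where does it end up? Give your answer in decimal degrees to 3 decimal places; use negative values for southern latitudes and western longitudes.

The arc subtends δ = 149.6/6371 = 0.023481 rad at the centre.
Start latitude φ₁ = 1.106347 rad; initial bearing θ = 5.759587 rad.
Applying the spherical law of cosines for sides, sin φ₂ = sin φ₁ cos δ + cos φ₁ sin δ cos θ = 0.902930, so φ₂ = 64.546°.
Then Δλ = atan2(-0.005259, 0.192443) = -0.027318 rad, from sin θ sin δ cos φ₁ over cos δ − sin φ₁ sin φ₂.
λ₂ = λ₁ + Δλ = -165.463°.

latitude 64.546°, longitude -165.463°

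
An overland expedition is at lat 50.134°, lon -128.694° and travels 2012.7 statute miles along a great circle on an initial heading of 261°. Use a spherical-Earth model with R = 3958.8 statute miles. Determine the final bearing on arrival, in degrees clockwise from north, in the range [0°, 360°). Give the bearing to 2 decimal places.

Central angle δ = d/R = 0.508412 rad.
Converting: φ₁ = 0.875003 rad, θ = 4.555309 rad.
Applying the spherical law of cosines for sides, sin φ₂ = sin φ₁ cos δ + cos φ₁ sin δ cos θ = 0.621653, so φ₂ = 38.437°.
Then Δλ = atan2(-0.308188, 0.396371) = -0.660885 rad, from sin θ sin δ cos φ₁ over cos δ − sin φ₁ sin φ₂.
λ₂ = λ₁ + Δλ = -166.560°.
The forward bearing on arrival equals the back-azimuth from the destination plus 180°.
Back-azimuth from P₂ (38.44°, -166.56°) to P₁ (50.13°, -128.69°), with Δλ' = λ₁ − λ₂ = 37.87°: atan2( sin Δλ' cos φ₁ , cos φ₂ sin φ₁ − sin φ₂ cos φ₁ cos Δλ' ) = 53.93°.
Final bearing = (53.93° + 180°) mod 360° = 233.93°.

final bearing 233.93°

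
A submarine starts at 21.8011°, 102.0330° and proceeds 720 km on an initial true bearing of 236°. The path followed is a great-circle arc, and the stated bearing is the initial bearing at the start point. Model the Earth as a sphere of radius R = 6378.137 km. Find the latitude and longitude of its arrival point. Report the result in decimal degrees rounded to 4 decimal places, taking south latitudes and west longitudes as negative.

latitude 18.0915°, longitude 96.3949°

The arc subtends δ = 720/6378.137 = 0.112886 rad at the centre.
Start latitude φ₁ = 0.380501 rad; initial bearing θ = 4.118977 rad.
sin φ₂ = sin φ₁ cos δ + cos φ₁ sin δ cos θ = (0.371386)(0.993635) + (0.928479)(0.112646)(-0.559193) = 0.310536
φ₂ = asin(0.310536) = 0.315757 rad = 18.0915°.
For the longitude increment, Δλ = atan2( sin θ sin δ cos φ₁, cos δ − sin φ₁ sin φ₂ ) = atan2(-0.086709, 0.878306) = -5.6381°.
λ₂ = λ₁ + Δλ = 96.3949°.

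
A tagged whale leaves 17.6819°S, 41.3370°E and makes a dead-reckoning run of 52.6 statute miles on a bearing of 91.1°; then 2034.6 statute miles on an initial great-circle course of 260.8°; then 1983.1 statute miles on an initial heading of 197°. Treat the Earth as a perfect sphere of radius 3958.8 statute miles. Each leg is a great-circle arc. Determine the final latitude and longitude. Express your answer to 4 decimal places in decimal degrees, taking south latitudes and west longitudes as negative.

Apply the spherical direct solution leg by leg, carrying full precision between legs.
Leg 1: from (-17.6819°, 41.3370°), δ = 52.6/3958.8 = 0.013287 rad, θ = 91.1° → φ = -17.6949°, λ = 42.1359°.
Leg 2: from (-17.6949°, 42.1359°), δ = 2034.6/3958.8 = 0.513944 rad, θ = 260.8° → φ = -19.8503°, λ = 11.0752°.
Leg 3: from (-19.8503°, 11.0752°), δ = 1983.1/3958.8 = 0.500935 rad, θ = 197° → φ = -46.8710°, λ = -0.7769°.

latitude -46.8710°, longitude -0.7769°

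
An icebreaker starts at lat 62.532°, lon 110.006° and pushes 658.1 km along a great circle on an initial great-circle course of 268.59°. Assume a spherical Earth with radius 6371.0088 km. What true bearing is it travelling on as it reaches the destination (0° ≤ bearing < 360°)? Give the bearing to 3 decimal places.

final bearing 257.435°

Central angle δ = d/R = 0.103296 rad.
With φ₁ = 62.532° = 1.091389 rad and θ = 268.59° = 4.687780 rad:
Applying the spherical law of cosines for sides, sin φ₂ = sin φ₁ cos δ + cos φ₁ sin δ cos θ = 0.881369, so φ₂ = 61.808°.
Then Δλ = atan2(-0.047547, 0.212659) = -0.219964 rad, from sin θ sin δ cos φ₁ over cos δ − sin φ₁ sin φ₂.
Hence λ₂ = 110.006° + -12.603° = 97.403°.
The forward bearing on arrival equals the back-azimuth from the destination plus 180°.
Back-azimuth from P₂ (61.808°, 97.403°) to P₁ (62.532°, 110.006°), with Δλ' = λ₁ − λ₂ = 12.603°: atan2( sin Δλ' cos φ₁ , cos φ₂ sin φ₁ − sin φ₂ cos φ₁ cos Δλ' ) = 77.435°.
Final bearing = (77.435° + 180°) mod 360° = 257.435°.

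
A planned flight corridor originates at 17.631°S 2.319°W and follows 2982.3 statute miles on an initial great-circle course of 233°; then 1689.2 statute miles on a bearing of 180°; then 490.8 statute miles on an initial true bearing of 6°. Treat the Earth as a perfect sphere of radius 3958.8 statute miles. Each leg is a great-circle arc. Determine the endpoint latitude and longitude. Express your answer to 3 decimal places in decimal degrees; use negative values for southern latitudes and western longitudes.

latitude -55.203°, longitude -44.783°

Apply the spherical direct solution leg by leg, carrying full precision between legs.
Leg 1: from (-17.631°, -2.319°), δ = 2982.3/3958.8 = 0.753334 rad, θ = 233° → φ = -37.827°, λ = -46.081°.
Leg 2: from (-37.827°, -46.081°), δ = 1689.2/3958.8 = 0.426695 rad, θ = 180° → φ = -62.275°, λ = -46.081°.
Leg 3: from (-62.275°, -46.081°), δ = 490.8/3958.8 = 0.123977 rad, θ = 6° → φ = -55.203°, λ = -44.783°.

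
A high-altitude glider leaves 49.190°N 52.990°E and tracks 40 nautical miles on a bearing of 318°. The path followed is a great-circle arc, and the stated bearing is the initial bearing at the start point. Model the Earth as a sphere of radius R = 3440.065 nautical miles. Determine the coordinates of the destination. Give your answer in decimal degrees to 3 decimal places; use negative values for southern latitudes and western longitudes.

Angular distance δ = d/R = 40 / 3440.065 = 0.011628 rad.
Converting: φ₁ = 0.858527 rad, θ = 5.550147 rad.
sin φ₂ = sin φ₁ cos δ + cos φ₁ sin δ cos θ = (0.756881)(0.999932) + (0.653553)(0.011627)(0.743145) = 0.762477
φ₂ = asin(0.762477) = 0.867133 rad = 49.683°.
For the longitude increment, Δλ = atan2( sin θ sin δ cos φ₁, cos δ − sin φ₁ sin φ₂ ) = atan2(-0.005085, 0.422828) = -0.689°.
λ₂ = 52.990° + -0.689° = 52.301°.

latitude 49.683°, longitude 52.301°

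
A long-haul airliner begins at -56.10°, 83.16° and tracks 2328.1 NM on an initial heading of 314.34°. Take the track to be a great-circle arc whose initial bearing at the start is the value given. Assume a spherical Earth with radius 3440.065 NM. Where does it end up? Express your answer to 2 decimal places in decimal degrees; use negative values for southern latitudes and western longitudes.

latitude -23.76°, longitude 53.86°

Angular distance δ = d/R = 2328.1 / 3440.065 = 0.676760 rad.
Start latitude φ₁ = -0.979130 rad; initial bearing θ = 5.486268 rad.
Applying the spherical law of cosines for sides, sin φ₂ = sin φ₁ cos δ + cos φ₁ sin δ cos θ = -0.402952, so φ₂ = -23.76°.
Δλ = atan2( sin θ sin δ cos φ₁ , cos δ − sin φ₁ sin φ₂ ) = atan2(-0.249821, 0.445151) = -0.511405 rad = -29.30°.
Hence λ₂ = 83.16° + -29.30° = 53.86°.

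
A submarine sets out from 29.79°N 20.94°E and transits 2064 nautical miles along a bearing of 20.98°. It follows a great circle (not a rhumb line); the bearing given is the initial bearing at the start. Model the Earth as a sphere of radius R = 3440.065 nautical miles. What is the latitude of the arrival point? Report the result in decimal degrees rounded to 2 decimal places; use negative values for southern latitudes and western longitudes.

latitude 60.18°

Central angle δ = d/R = 0.599989 rad.
With φ₁ = 29.79° = 0.519934 rad and θ = 20.98° = 0.366170 rad:
Destination latitude: φ₂ = arcsin( sin φ₁ cos δ + cos φ₁ sin δ cos θ ) = arcsin(0.867581) = 60.18°.
For the longitude increment, Δλ = atan2( sin θ sin δ cos φ₁, cos δ − sin φ₁ sin φ₂ ) = atan2(0.175447, 0.394308) = 23.99°.
λ₂ = λ₁ + Δλ = 44.93°.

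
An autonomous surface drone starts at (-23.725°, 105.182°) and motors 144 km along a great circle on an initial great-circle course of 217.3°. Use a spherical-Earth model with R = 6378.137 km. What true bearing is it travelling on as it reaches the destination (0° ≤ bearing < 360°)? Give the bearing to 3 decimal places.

δ = 144/6378.137 = 0.022577 rad (1.2936°).
Start latitude φ₁ = -0.414079 rad; initial bearing θ = 3.792600 rad.
Destination latitude: φ₂ = arcsin( sin φ₁ cos δ + cos φ₁ sin δ cos θ ) = arcsin(-0.418685) = -24.752°.
Then Δλ = atan2(-0.012524, 0.831288) = -0.015065 rad, from sin θ sin δ cos φ₁ over cos δ − sin φ₁ sin φ₂.
λ₂ = λ₁ + Δλ = 104.319°.
The forward bearing on arrival equals the back-azimuth from the destination plus 180°.
Back-azimuth from P₂ (-24.752°, 104.319°) to P₁ (-23.725°, 105.182°), with Δλ' = λ₁ − λ₂ = 0.863°: atan2( sin Δλ' cos φ₁ , cos φ₂ sin φ₁ − sin φ₂ cos φ₁ cos Δλ' ) = 37.654°.
Final bearing = (37.654° + 180°) mod 360° = 217.654°.

final bearing 217.654°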